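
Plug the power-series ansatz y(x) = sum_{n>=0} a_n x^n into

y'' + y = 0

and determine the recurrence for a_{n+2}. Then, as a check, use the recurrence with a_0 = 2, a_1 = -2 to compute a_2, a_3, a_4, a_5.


Substitute y = sum_n a_n x^n into y'' + (const) y = 0.
y''(x) = sum_{n>=0} (n+2)(n+1) a_{n+2} x^n.
The ODE becomes sum_n [(n+2)(n+1) a_{n+2} + 1 a_n] x^n = 0.
Setting each coefficient to zero gives the recurrence:
  (n+2)(n+1) a_{n+2} + 1 a_n = 0,
  a_{n+2} = -1 / ((n+1)(n+2)) a_n.

Check with a_0 = 2, a_1 = -2 (apply the recurrence for n = 0, 1, 2, 3): a_0 = 2, a_1 = -2, a_2 = -1, a_3 = 1/3, a_4 = 1/12, a_5 = -1/60.

a_{n+2} = -1/((n+1)(n+2)) * a_n; check: a_0 = 2, a_1 = -2, a_2 = -1, a_3 = 1/3, a_4 = 1/12, a_5 = -1/60


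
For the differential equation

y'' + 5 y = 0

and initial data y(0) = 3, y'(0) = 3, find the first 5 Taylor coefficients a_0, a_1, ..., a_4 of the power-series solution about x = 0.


Ansatz: y(x) = sum_{n>=0} a_n x^n, so y'(x) = sum_{n>=1} n a_n x^(n-1) and y''(x) = sum_{n>=2} n(n-1) a_n x^(n-2).
Substitute into P(x) y'' + Q(x) y' + R(x) y = 0 with P(x) = 1, Q(x) = 0, R(x) = 5, and match powers of x.
Initial conditions: a_0 = 3, a_1 = 3.
Setting the coefficient of each power of x to zero and solving order by order (substituting the coefficients already found):
  x^0: 2 a_2 + 5 a_0 = 0  ->  2 a_2 = -5 a_0 = -15  ->  a_2 = -15/2
  x^1: 6 a_3 + 5 a_1 = 0  ->  6 a_3 = -5 a_1 = -15  ->  a_3 = -5/2
  x^2: 12 a_4 + 5 a_2 = 0  ->  12 a_4 = -5 a_2 = 75/2  ->  a_4 = 25/8
Truncated series: y(x) = 3 + 3 x - (15/2) x^2 - (5/2) x^3 + (25/8) x^4 + O(x^5).

a_0 = 3; a_1 = 3; a_2 = -15/2; a_3 = -5/2; a_4 = 25/8


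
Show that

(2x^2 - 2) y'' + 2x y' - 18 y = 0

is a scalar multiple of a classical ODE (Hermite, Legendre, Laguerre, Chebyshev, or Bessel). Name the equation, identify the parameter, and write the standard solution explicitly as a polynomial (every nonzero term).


All three coefficients share the factor -2; dividing through by -2 gives  (1 - x^2) y'' - x y' + 9 y = 0.
This matches the Chebyshev equation (1 - x^2) y'' - x y' + n^2 y = 0 (note the -x y' term, not -2x y') with n^2 = 9, so n = 3; the polynomial solution is T_3(x).
With y = sum_k a_k x^k, matching x^k gives (k+2)(k+1) a_{k+2} = (k^2 - n^2) a_k = (k - 3)(k + 3) a_k. The right side vanishes at k = 3, so the series with the parity of 3 terminates at degree 3.
Standard normalization: leading coefficient of T_n is 2^(n-1), so a_3 = 2^2 = 4. Work downward with a_k = (k+1)(k+2) a_{k+2} / ((k - 3)(k + 3)):
  a_1 = (2)(3)(4) / ((1 - 3)(1 + 3)) = 24/(-8) = -3
Hence T_3(x) = 4 x^3 - 3 x.

T_3(x); series = 4 x^3 - 3 x


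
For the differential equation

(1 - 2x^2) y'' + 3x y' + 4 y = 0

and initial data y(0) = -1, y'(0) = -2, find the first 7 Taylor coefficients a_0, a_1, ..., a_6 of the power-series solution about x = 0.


Ansatz: y(x) = sum_{n>=0} a_n x^n, so y'(x) = sum_{n>=1} n a_n x^(n-1) and y''(x) = sum_{n>=2} n(n-1) a_n x^(n-2).
Substitute into P(x) y'' + Q(x) y' + R(x) y = 0 with P(x) = 1 - 2x^2, Q(x) = 3x, R(x) = 4, and match powers of x.
Initial conditions: a_0 = -1, a_1 = -2.
Setting the coefficient of each power of x to zero and solving order by order (substituting the coefficients already found):
  x^0: 2 a_2 + 4 a_0 = 0  ->  2 a_2 = -4 a_0 = 4  ->  a_2 = 2
  x^1: 6 a_3 + 7 a_1 = 0  ->  6 a_3 = -7 a_1 = 14  ->  a_3 = 7/3
  x^2: 12 a_4 + 6 a_2 = 0  ->  12 a_4 = -6 a_2 = -12  ->  a_4 = -1
  x^3: 20 a_5 + a_3 = 0  ->  20 a_5 = -a_3 = -7/3  ->  a_5 = -7/60
  x^4: 30 a_6 - 8 a_4 = 0  ->  30 a_6 = 8 a_4 = -8  ->  a_6 = -4/15
Truncated series: y(x) = -1 - 2 x + 2 x^2 + (7/3) x^3 - x^4 - (7/60) x^5 - (4/15) x^6 + O(x^7).

a_0 = -1; a_1 = -2; a_2 = 2; a_3 = 7/3; a_4 = -1; a_5 = -7/60; a_6 = -4/15


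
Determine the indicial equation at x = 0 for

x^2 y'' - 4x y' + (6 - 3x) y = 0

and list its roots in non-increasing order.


Divide by x^2 to reach normal form y'' + P_1(x) y' + P_2(x) y = 0 with P_1(x) = -4/x and P_2(x) = -3/x + 6/x^2.
x = 0 is a singular point because the y'-coefficient -4/x has a pole at x = 0 and the y-coefficient -3/x + 6/x^2 has a pole at x = 0.
It is a regular singular point because x P_1(x) = p(x) = -4 and x^2 P_2(x) = q(x) = 6 - 3x are polynomials, hence analytic at x = 0.
p(0) = -4,  q(0) = 6.
Indicial equation: r(r-1) + p(0) r + q(0) = 0, i.e. r^2 + (p(0) - 1) r + q(0) = 0, i.e. r^2 - 5 r + 6 = 0.
Discriminant: (-5)^2 - 4(6) = 1, so r = (5 ± 1)/2.
Solving: r_1 = 3, r_2 = 2.

indicial: r^2 - 5 r + 6 = 0; roots r_1 = 3, r_2 = 2


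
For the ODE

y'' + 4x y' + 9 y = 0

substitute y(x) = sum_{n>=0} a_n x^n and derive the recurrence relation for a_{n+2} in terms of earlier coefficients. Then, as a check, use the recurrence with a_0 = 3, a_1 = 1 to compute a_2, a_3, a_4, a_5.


Substitute y = sum_n a_n x^n.
y''(x) has coefficient (n+2)(n+1) a_{n+2} at x^n;
4 x y'(x) has coefficient 4 n a_n at x^n (shift);
9 y(x) has coefficient 9 a_n at x^n.
Matching x^n: (n+2)(n+1) a_{n+2} + (4n + 9) a_n = 0.
Thus a_{n+2} = (-4n - 9) / ((n+1)(n+2)) * a_n.

Check with a_0 = 3, a_1 = 1 (apply the recurrence for n = 0, 1, 2, 3): a_0 = 3, a_1 = 1, a_2 = -27/2, a_3 = -13/6, a_4 = 153/8, a_5 = 91/40.

a_(n+2) = (-4n - 9) / ((n+1)(n+2)) * a_n; check: a_0 = 3, a_1 = 1, a_2 = -27/2, a_3 = -13/6, a_4 = 153/8, a_5 = 91/40


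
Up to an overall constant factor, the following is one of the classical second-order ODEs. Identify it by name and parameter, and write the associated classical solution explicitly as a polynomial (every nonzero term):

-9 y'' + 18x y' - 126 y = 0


All three coefficients share the factor -9; dividing through by -9 gives  y'' - 2x y' + 14 y = 0.
This matches the Hermite equation y'' - 2x y' + 2n y = 0 with 2n = 14, so n = 7; the polynomial solution is H_7(x).
With y = sum_k a_k x^k, matching x^k gives (k+2)(k+1) a_{k+2} = 2(k - n) a_k = 2(k - 7) a_k. The right side vanishes at k = 7, so the series with the parity of 7 terminates at degree 7.
Standard normalization: leading coefficient of H_n is 2^n, so a_7 = 2^7 = 128. Work downward with a_k = (k+1)(k+2) a_{k+2} / (2(k - n)):
  a_5 = (6)(7)(128) / (2(5 - 7)) = 5376/(-4) = -1344
  a_3 = (4)(5)(-1344) / (2(3 - 7)) = -26880/(-8) = 3360
  a_1 = (2)(3)(3360) / (2(1 - 7)) = 20160/(-12) = -1680
Hence H_7(x) = 128 x^7 - 1344 x^5 + 3360 x^3 - 1680 x.

H_7(x); series = 128 x^7 - 1344 x^5 + 3360 x^3 - 1680 x


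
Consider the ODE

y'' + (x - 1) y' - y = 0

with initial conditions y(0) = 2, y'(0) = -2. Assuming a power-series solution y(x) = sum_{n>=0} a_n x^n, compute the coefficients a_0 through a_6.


Ansatz: y(x) = sum_{n>=0} a_n x^n, so y'(x) = sum_{n>=1} n a_n x^(n-1) and y''(x) = sum_{n>=2} n(n-1) a_n x^(n-2).
Substitute into P(x) y'' + Q(x) y' + R(x) y = 0 with P(x) = 1, Q(x) = x - 1, R(x) = -1, and match powers of x.
Initial conditions: a_0 = 2, a_1 = -2.
Setting the coefficient of each power of x to zero and solving order by order (substituting the coefficients already found):
  x^0: 2 a_2 - a_1 - a_0 = 0  ->  2 a_2 = a_1 + a_0 = 0  ->  a_2 = 0
  x^1: 6 a_3 - 2 a_2 = 0  ->  6 a_3 = 2 a_2 = 0  ->  a_3 = 0
  x^2: 12 a_4 - 3 a_3 + a_2 = 0  ->  12 a_4 = 3 a_3 - a_2 = 0  ->  a_4 = 0
  x^3: 20 a_5 - 4 a_4 + 2 a_3 = 0  ->  20 a_5 = 4 a_4 - 2 a_3 = 0  ->  a_5 = 0
  x^4: 30 a_6 - 5 a_5 + 3 a_4 = 0  ->  30 a_6 = 5 a_5 - 3 a_4 = 0  ->  a_6 = 0
Truncated series: y(x) = 2 - 2 x + O(x^7).

a_0 = 2; a_1 = -2; a_2 = 0; a_3 = 0; a_4 = 0; a_5 = 0; a_6 = 0


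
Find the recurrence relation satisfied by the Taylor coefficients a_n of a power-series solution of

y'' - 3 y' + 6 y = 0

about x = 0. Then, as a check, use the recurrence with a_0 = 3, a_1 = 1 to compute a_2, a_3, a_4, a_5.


Substitute y = sum_n a_n x^n.
y''(x) has coefficient (n+2)(n+1) a_{n+2} at x^n;
-3 y'(x) has coefficient -3 (n+1) a_{n+1} at x^n;
6 y(x) has coefficient 6 a_n at x^n.
Matching x^n: (n+2)(n+1) a_{n+2} - 3 (n+1) a_{n+1} + 6 a_n = 0.
Thus a_{n+2} = [3 (n+1) a_{n+1} - 6 a_n] / ((n+1)(n+2)).

Check with a_0 = 3, a_1 = 1 (apply the recurrence for n = 0, 1, 2, 3): a_0 = 3, a_1 = 1, a_2 = -15/2, a_3 = -17/2, a_4 = -21/8, a_5 = 39/40.

a_(n+2) = [3 (n+1) a_(n+1) - 6 a_n] / ((n+1)(n+2)); check: a_0 = 3, a_1 = 1, a_2 = -15/2, a_3 = -17/2, a_4 = -21/8, a_5 = 39/40


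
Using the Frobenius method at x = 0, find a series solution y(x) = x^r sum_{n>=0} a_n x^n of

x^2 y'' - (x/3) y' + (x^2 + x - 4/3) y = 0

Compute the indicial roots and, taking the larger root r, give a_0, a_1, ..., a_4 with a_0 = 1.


Write in Frobenius form y'' + (p(x)/x) y' + (q(x)/x^2) y = 0:
  p(x) = -1/3,  q(x) = x^2 + x - 4/3.
Indicial equation: r(r-1) + (-1/3) r + (-4/3) = 0 -> roots r_1 = 2, r_2 = -2/3.
Take r = r_1 = 2. Let y(x) = x^r sum_{n>=0} a_n x^n with a_0 = 1.
Substitute y = x^r sum a_n x^n and match x^{r+n}. The recurrence is
  D(n) a_n + 1 a_{n-1} + 1 a_{n-2} = 0,  where D(n) = (r+n)(r+n-1) + (-1/3)(r+n) + (-4/3).
  a_n = [-1 a_{n-1} - 1 a_{n-2}] / D(n).
Since the indicial polynomial factors as (r - r_1)(r - r_2), D(n) = (r_1 + n - r_1)(r_1 + n - r_2) = n(n + 8/3).
Evaluating step by step (a_0 = 1):
  n = 1: D(1) = 1(1 + 8/3) = 11/3; numerator = -1(1) = -1; a_1 = (-1)/(11/3) = -3/11
  n = 2: D(2) = 2(2 + 8/3) = 28/3; numerator = -1(-3/11) - 1(1) = -8/11; a_2 = (-8/11)/(28/3) = -6/77
  n = 3: D(3) = 3(3 + 8/3) = 17; numerator = -1(-6/77) - 1(-3/11) = 27/77; a_3 = (27/77)/(17) = 27/1309
  n = 4: D(4) = 4(4 + 8/3) = 80/3; numerator = -1(27/1309) - 1(-6/77) = 75/1309; a_4 = (75/1309)/(80/3) = 45/20944

r = 2; a_0 = 1; a_1 = -3/11; a_2 = -6/77; a_3 = 27/1309; a_4 = 45/20944


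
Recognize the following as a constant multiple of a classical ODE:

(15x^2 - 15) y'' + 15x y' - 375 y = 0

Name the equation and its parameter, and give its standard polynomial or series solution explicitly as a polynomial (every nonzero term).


All three coefficients share the factor -15; dividing through by -15 gives  (1 - x^2) y'' - x y' + 25 y = 0.
This matches the Chebyshev equation (1 - x^2) y'' - x y' + n^2 y = 0 (note the -x y' term, not -2x y') with n^2 = 25, so n = 5; the polynomial solution is T_5(x).
With y = sum_k a_k x^k, matching x^k gives (k+2)(k+1) a_{k+2} = (k^2 - n^2) a_k = (k - 5)(k + 5) a_k. The right side vanishes at k = 5, so the series with the parity of 5 terminates at degree 5.
Standard normalization: leading coefficient of T_n is 2^(n-1), so a_5 = 2^4 = 16. Work downward with a_k = (k+1)(k+2) a_{k+2} / ((k - 5)(k + 5)):
  a_3 = (4)(5)(16) / ((3 - 5)(3 + 5)) = 320/(-16) = -20
  a_1 = (2)(3)(-20) / ((1 - 5)(1 + 5)) = -120/(-24) = 5
Hence T_5(x) = 16 x^5 - 20 x^3 + 5 x.

T_5(x); series = 16 x^5 - 20 x^3 + 5 x


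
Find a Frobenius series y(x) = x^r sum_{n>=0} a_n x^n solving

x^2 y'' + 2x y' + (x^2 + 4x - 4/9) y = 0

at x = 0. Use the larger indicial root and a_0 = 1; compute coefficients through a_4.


Write in Frobenius form y'' + (p(x)/x) y' + (q(x)/x^2) y = 0:
  p(x) = 2,  q(x) = x^2 + 4x - 4/9.
Indicial equation: r(r-1) + (2) r + (-4/9) = 0 -> roots r_1 = 1/3, r_2 = -4/3.
Take r = r_1 = 1/3. Let y(x) = x^r sum_{n>=0} a_n x^n with a_0 = 1.
Substitute y = x^r sum a_n x^n and match x^{r+n}. The recurrence is
  D(n) a_n + 4 a_{n-1} + 1 a_{n-2} = 0,  where D(n) = (r+n)(r+n-1) + (2)(r+n) + (-4/9).
  a_n = [-4 a_{n-1} - 1 a_{n-2}] / D(n).
Since the indicial polynomial factors as (r - r_1)(r - r_2), D(n) = (r_1 + n - r_1)(r_1 + n - r_2) = n(n + 5/3).
Evaluating step by step (a_0 = 1):
  n = 1: D(1) = 1(1 + 5/3) = 8/3; numerator = -4(1) = -4; a_1 = (-4)/(8/3) = -3/2
  n = 2: D(2) = 2(2 + 5/3) = 22/3; numerator = -4(-3/2) - 1(1) = 5; a_2 = (5)/(22/3) = 15/22
  n = 3: D(3) = 3(3 + 5/3) = 14; numerator = -4(15/22) - 1(-3/2) = -27/22; a_3 = (-27/22)/(14) = -27/308
  n = 4: D(4) = 4(4 + 5/3) = 68/3; numerator = -4(-27/308) - 1(15/22) = -51/154; a_4 = (-51/154)/(68/3) = -9/616

r = 1/3; a_0 = 1; a_1 = -3/2; a_2 = 15/22; a_3 = -27/308; a_4 = -9/616


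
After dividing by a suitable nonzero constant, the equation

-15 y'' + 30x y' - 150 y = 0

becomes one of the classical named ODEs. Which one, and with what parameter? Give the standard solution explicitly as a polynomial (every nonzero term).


All three coefficients share the factor -15; dividing through by -15 gives  y'' - 2x y' + 10 y = 0.
This matches the Hermite equation y'' - 2x y' + 2n y = 0 with 2n = 10, so n = 5; the polynomial solution is H_5(x).
With y = sum_k a_k x^k, matching x^k gives (k+2)(k+1) a_{k+2} = 2(k - n) a_k = 2(k - 5) a_k. The right side vanishes at k = 5, so the series with the parity of 5 terminates at degree 5.
Standard normalization: leading coefficient of H_n is 2^n, so a_5 = 2^5 = 32. Work downward with a_k = (k+1)(k+2) a_{k+2} / (2(k - n)):
  a_3 = (4)(5)(32) / (2(3 - 5)) = 640/(-4) = -160
  a_1 = (2)(3)(-160) / (2(1 - 5)) = -960/(-8) = 120
Hence H_5(x) = 32 x^5 - 160 x^3 + 120 x.

H_5(x); series = 32 x^5 - 160 x^3 + 120 x


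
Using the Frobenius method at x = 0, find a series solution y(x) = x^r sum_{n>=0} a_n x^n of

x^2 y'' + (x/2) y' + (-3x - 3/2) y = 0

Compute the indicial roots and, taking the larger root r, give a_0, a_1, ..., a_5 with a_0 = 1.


Write in Frobenius form y'' + (p(x)/x) y' + (q(x)/x^2) y = 0:
  p(x) = 1/2,  q(x) = -3x - 3/2.
Indicial equation: r(r-1) + (1/2) r + (-3/2) = 0 -> roots r_1 = 3/2, r_2 = -1.
Take r = r_1 = 3/2. Let y(x) = x^r sum_{n>=0} a_n x^n with a_0 = 1.
Substitute y = x^r sum a_n x^n and match x^{r+n}. The recurrence is
  D(n) a_n - 3 a_{n-1} = 0,  where D(n) = (r+n)(r+n-1) + (1/2)(r+n) + (-3/2).
  a_n = 3 / D(n) * a_{n-1}.
Since the indicial polynomial factors as (r - r_1)(r - r_2), D(n) = (r_1 + n - r_1)(r_1 + n - r_2) = n(n + 5/2).
Evaluating step by step (a_0 = 1):
  n = 1: D(1) = 1(1 + 5/2) = 7/2; numerator = 3(1) = 3; a_1 = (3)/(7/2) = 6/7
  n = 2: D(2) = 2(2 + 5/2) = 9; numerator = 3(6/7) = 18/7; a_2 = (18/7)/(9) = 2/7
  n = 3: D(3) = 3(3 + 5/2) = 33/2; numerator = 3(2/7) = 6/7; a_3 = (6/7)/(33/2) = 4/77
  n = 4: D(4) = 4(4 + 5/2) = 26; numerator = 3(4/77) = 12/77; a_4 = (12/77)/(26) = 6/1001
  n = 5: D(5) = 5(5 + 5/2) = 75/2; numerator = 3(6/1001) = 18/1001; a_5 = (18/1001)/(75/2) = 12/25025

r = 3/2; a_0 = 1; a_1 = 6/7; a_2 = 2/7; a_3 = 4/77; a_4 = 6/1001; a_5 = 12/25025


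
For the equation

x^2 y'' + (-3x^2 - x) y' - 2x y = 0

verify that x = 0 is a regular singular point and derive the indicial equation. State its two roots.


Divide by x^2 to reach normal form y'' + P_1(x) y' + P_2(x) y = 0 with P_1(x) = -3 - 1/x and P_2(x) = -2/x.
x = 0 is a singular point because the y'-coefficient -3 - 1/x has a pole at x = 0 and the y-coefficient -2/x has a pole at x = 0.
It is a regular singular point because x P_1(x) = p(x) = -3x - 1 and x^2 P_2(x) = q(x) = -2x are polynomials, hence analytic at x = 0.
p(0) = -1,  q(0) = 0.
Indicial equation: r(r-1) + p(0) r + q(0) = 0, i.e. r^2 + (p(0) - 1) r + q(0) = 0, i.e. r^2 - 2 r = 0.
Discriminant: (-2)^2 - 4(0) = 4, so r = (2 ± 2)/2.
Solving: r_1 = 2, r_2 = 0.

indicial: r^2 - 2 r = 0; roots r_1 = 2, r_2 = 0


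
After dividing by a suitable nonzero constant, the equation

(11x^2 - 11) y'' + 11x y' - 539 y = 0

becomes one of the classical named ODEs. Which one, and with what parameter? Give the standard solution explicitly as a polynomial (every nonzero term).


All three coefficients share the factor -11; dividing through by -11 gives  (1 - x^2) y'' - x y' + 49 y = 0.
This matches the Chebyshev equation (1 - x^2) y'' - x y' + n^2 y = 0 (note the -x y' term, not -2x y') with n^2 = 49, so n = 7; the polynomial solution is T_7(x).
With y = sum_k a_k x^k, matching x^k gives (k+2)(k+1) a_{k+2} = (k^2 - n^2) a_k = (k - 7)(k + 7) a_k. The right side vanishes at k = 7, so the series with the parity of 7 terminates at degree 7.
Standard normalization: leading coefficient of T_n is 2^(n-1), so a_7 = 2^6 = 64. Work downward with a_k = (k+1)(k+2) a_{k+2} / ((k - 7)(k + 7)):
  a_5 = (6)(7)(64) / ((5 - 7)(5 + 7)) = 2688/(-24) = -112
  a_3 = (4)(5)(-112) / ((3 - 7)(3 + 7)) = -2240/(-40) = 56
  a_1 = (2)(3)(56) / ((1 - 7)(1 + 7)) = 336/(-48) = -7
Hence T_7(x) = 64 x^7 - 112 x^5 + 56 x^3 - 7 x.

T_7(x); series = 64 x^7 - 112 x^5 + 56 x^3 - 7 x


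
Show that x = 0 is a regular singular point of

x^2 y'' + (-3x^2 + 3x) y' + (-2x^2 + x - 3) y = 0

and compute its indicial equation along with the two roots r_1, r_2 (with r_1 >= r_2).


Divide by x^2 to reach normal form y'' + P_1(x) y' + P_2(x) y = 0 with P_1(x) = -3 + 3/x and P_2(x) = -2 + 1/x - 3/x^2.
x = 0 is a singular point because the y'-coefficient -3 + 3/x has a pole at x = 0 and the y-coefficient -2 + 1/x - 3/x^2 has a pole at x = 0.
It is a regular singular point because x P_1(x) = p(x) = 3 - 3x and x^2 P_2(x) = q(x) = -2x^2 + x - 3 are polynomials, hence analytic at x = 0.
p(0) = 3,  q(0) = -3.
Indicial equation: r(r-1) + p(0) r + q(0) = 0, i.e. r^2 + (p(0) - 1) r + q(0) = 0, i.e. r^2 + 2 r - 3 = 0.
Discriminant: (2)^2 - 4(-3) = 16, so r = (-2 ± 4)/2.
Solving: r_1 = 1, r_2 = -3.

indicial: r^2 + 2 r - 3 = 0; roots r_1 = 1, r_2 = -3


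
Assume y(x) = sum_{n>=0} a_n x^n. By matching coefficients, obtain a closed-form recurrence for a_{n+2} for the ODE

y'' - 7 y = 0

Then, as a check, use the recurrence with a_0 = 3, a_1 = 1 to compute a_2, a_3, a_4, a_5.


Substitute y = sum_n a_n x^n into y'' + (const) y = 0.
y''(x) = sum_{n>=0} (n+2)(n+1) a_{n+2} x^n.
The ODE becomes sum_n [(n+2)(n+1) a_{n+2} - 7 a_n] x^n = 0.
Setting each coefficient to zero gives the recurrence:
  (n+2)(n+1) a_{n+2} - 7 a_n = 0,
  a_{n+2} = 7 / ((n+1)(n+2)) a_n.

Check with a_0 = 3, a_1 = 1 (apply the recurrence for n = 0, 1, 2, 3): a_0 = 3, a_1 = 1, a_2 = 21/2, a_3 = 7/6, a_4 = 49/8, a_5 = 49/120.

a_{n+2} = 7/((n+1)(n+2)) * a_n; check: a_0 = 3, a_1 = 1, a_2 = 21/2, a_3 = 7/6, a_4 = 49/8, a_5 = 49/120


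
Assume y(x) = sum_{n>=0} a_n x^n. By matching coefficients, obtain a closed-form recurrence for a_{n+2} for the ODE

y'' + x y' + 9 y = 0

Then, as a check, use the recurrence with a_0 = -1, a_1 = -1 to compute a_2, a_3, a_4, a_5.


Substitute y = sum_n a_n x^n.
y''(x) has coefficient (n+2)(n+1) a_{n+2} at x^n;
x y'(x) has coefficient n a_n at x^n (shift);
9 y(x) has coefficient 9 a_n at x^n.
Matching x^n: (n+2)(n+1) a_{n+2} + (n + 9) a_n = 0.
Thus a_{n+2} = (-n - 9) / ((n+1)(n+2)) * a_n.

Check with a_0 = -1, a_1 = -1 (apply the recurrence for n = 0, 1, 2, 3): a_0 = -1, a_1 = -1, a_2 = 9/2, a_3 = 5/3, a_4 = -33/8, a_5 = -1.

a_(n+2) = (-n - 9) / ((n+1)(n+2)) * a_n; check: a_0 = -1, a_1 = -1, a_2 = 9/2, a_3 = 5/3, a_4 = -33/8, a_5 = -1


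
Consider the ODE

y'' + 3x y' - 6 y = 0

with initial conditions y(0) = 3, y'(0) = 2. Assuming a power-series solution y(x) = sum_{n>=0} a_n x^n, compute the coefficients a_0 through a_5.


Ansatz: y(x) = sum_{n>=0} a_n x^n, so y'(x) = sum_{n>=1} n a_n x^(n-1) and y''(x) = sum_{n>=2} n(n-1) a_n x^(n-2).
Substitute into P(x) y'' + Q(x) y' + R(x) y = 0 with P(x) = 1, Q(x) = 3x, R(x) = -6, and match powers of x.
Initial conditions: a_0 = 3, a_1 = 2.
Setting the coefficient of each power of x to zero and solving order by order (substituting the coefficients already found):
  x^0: 2 a_2 - 6 a_0 = 0  ->  2 a_2 = 6 a_0 = 18  ->  a_2 = 9
  x^1: 6 a_3 - 3 a_1 = 0  ->  6 a_3 = 3 a_1 = 6  ->  a_3 = 1
  x^2: 12 a_4 = 0  ->  a_4 = 0
  x^3: 20 a_5 + 3 a_3 = 0  ->  20 a_5 = -3 a_3 = -3  ->  a_5 = -3/20
Truncated series: y(x) = 3 + 2 x + 9 x^2 + x^3 - (3/20) x^5 + O(x^6).

a_0 = 3; a_1 = 2; a_2 = 9; a_3 = 1; a_4 = 0; a_5 = -3/20


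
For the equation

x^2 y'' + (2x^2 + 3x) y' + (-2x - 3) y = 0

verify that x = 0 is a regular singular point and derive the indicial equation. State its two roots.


Divide by x^2 to reach normal form y'' + P_1(x) y' + P_2(x) y = 0 with P_1(x) = 2 + 3/x and P_2(x) = -2/x - 3/x^2.
x = 0 is a singular point because the y'-coefficient 2 + 3/x has a pole at x = 0 and the y-coefficient -2/x - 3/x^2 has a pole at x = 0.
It is a regular singular point because x P_1(x) = p(x) = 2x + 3 and x^2 P_2(x) = q(x) = -2x - 3 are polynomials, hence analytic at x = 0.
p(0) = 3,  q(0) = -3.
Indicial equation: r(r-1) + p(0) r + q(0) = 0, i.e. r^2 + (p(0) - 1) r + q(0) = 0, i.e. r^2 + 2 r - 3 = 0.
Discriminant: (2)^2 - 4(-3) = 16, so r = (-2 ± 4)/2.
Solving: r_1 = 1, r_2 = -3.

indicial: r^2 + 2 r - 3 = 0; roots r_1 = 1, r_2 = -3


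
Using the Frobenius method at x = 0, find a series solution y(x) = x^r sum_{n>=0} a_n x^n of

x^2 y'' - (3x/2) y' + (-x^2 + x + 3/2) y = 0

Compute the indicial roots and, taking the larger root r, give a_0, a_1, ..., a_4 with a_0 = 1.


Write in Frobenius form y'' + (p(x)/x) y' + (q(x)/x^2) y = 0:
  p(x) = -3/2,  q(x) = -x^2 + x + 3/2.
Indicial equation: r(r-1) + (-3/2) r + (3/2) = 0 -> roots r_1 = 3/2, r_2 = 1.
Take r = r_1 = 3/2. Let y(x) = x^r sum_{n>=0} a_n x^n with a_0 = 1.
Substitute y = x^r sum a_n x^n and match x^{r+n}. The recurrence is
  D(n) a_n + 1 a_{n-1} - 1 a_{n-2} = 0,  where D(n) = (r+n)(r+n-1) + (-3/2)(r+n) + (3/2).
  a_n = [-1 a_{n-1} + 1 a_{n-2}] / D(n).
Since the indicial polynomial factors as (r - r_1)(r - r_2), D(n) = (r_1 + n - r_1)(r_1 + n - r_2) = n(n + 1/2).
Evaluating step by step (a_0 = 1):
  n = 1: D(1) = 1(1 + 1/2) = 3/2; numerator = -1(1) = -1; a_1 = (-1)/(3/2) = -2/3
  n = 2: D(2) = 2(2 + 1/2) = 5; numerator = -1(-2/3) + 1(1) = 5/3; a_2 = (5/3)/(5) = 1/3
  n = 3: D(3) = 3(3 + 1/2) = 21/2; numerator = -1(1/3) + 1(-2/3) = -1; a_3 = (-1)/(21/2) = -2/21
  n = 4: D(4) = 4(4 + 1/2) = 18; numerator = -1(-2/21) + 1(1/3) = 3/7; a_4 = (3/7)/(18) = 1/42

r = 3/2; a_0 = 1; a_1 = -2/3; a_2 = 1/3; a_3 = -2/21; a_4 = 1/42


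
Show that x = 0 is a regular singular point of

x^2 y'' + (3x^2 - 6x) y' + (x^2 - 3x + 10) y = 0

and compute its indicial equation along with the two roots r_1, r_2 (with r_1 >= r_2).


Divide by x^2 to reach normal form y'' + P_1(x) y' + P_2(x) y = 0 with P_1(x) = 3 - 6/x and P_2(x) = 1 - 3/x + 10/x^2.
x = 0 is a singular point because the y'-coefficient 3 - 6/x has a pole at x = 0 and the y-coefficient 1 - 3/x + 10/x^2 has a pole at x = 0.
It is a regular singular point because x P_1(x) = p(x) = 3x - 6 and x^2 P_2(x) = q(x) = x^2 - 3x + 10 are polynomials, hence analytic at x = 0.
p(0) = -6,  q(0) = 10.
Indicial equation: r(r-1) + p(0) r + q(0) = 0, i.e. r^2 + (p(0) - 1) r + q(0) = 0, i.e. r^2 - 7 r + 10 = 0.
Discriminant: (-7)^2 - 4(10) = 9, so r = (7 ± 3)/2.
Solving: r_1 = 5, r_2 = 2.

indicial: r^2 - 7 r + 10 = 0; roots r_1 = 5, r_2 = 2


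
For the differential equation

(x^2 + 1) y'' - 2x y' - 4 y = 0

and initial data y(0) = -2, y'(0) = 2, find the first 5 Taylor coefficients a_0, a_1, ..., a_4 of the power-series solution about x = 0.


Ansatz: y(x) = sum_{n>=0} a_n x^n, so y'(x) = sum_{n>=1} n a_n x^(n-1) and y''(x) = sum_{n>=2} n(n-1) a_n x^(n-2).
Substitute into P(x) y'' + Q(x) y' + R(x) y = 0 with P(x) = x^2 + 1, Q(x) = -2x, R(x) = -4, and match powers of x.
Initial conditions: a_0 = -2, a_1 = 2.
Setting the coefficient of each power of x to zero and solving order by order (substituting the coefficients already found):
  x^0: 2 a_2 - 4 a_0 = 0  ->  2 a_2 = 4 a_0 = -8  ->  a_2 = -4
  x^1: 6 a_3 - 6 a_1 = 0  ->  6 a_3 = 6 a_1 = 12  ->  a_3 = 2
  x^2: 12 a_4 - 6 a_2 = 0  ->  12 a_4 = 6 a_2 = -24  ->  a_4 = -2
Truncated series: y(x) = -2 + 2 x - 4 x^2 + 2 x^3 - 2 x^4 + O(x^5).

a_0 = -2; a_1 = 2; a_2 = -4; a_3 = 2; a_4 = -2


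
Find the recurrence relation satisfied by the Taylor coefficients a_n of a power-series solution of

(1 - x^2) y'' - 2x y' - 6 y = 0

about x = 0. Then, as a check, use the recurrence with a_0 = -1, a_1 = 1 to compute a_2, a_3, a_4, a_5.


Substitute y = sum_n a_n x^n.
(1 - 1 x^2) y'' contributes (n+2)(n+1) a_{n+2} - n(n-1) a_n at x^n.
-2 x y'(x) contributes -2 n a_n at x^n.
-6 y(x) contributes -6 a_n at x^n.
Matching x^n: (n+2)(n+1) a_{n+2} + (-n(n-1) - 2 n - 6) a_n = 0.
Thus a_{n+2} = (n(n-1) + 2 n + 6) / ((n+1)(n+2)) * a_n.

Check with a_0 = -1, a_1 = 1 (apply the recurrence for n = 0, 1, 2, 3): a_0 = -1, a_1 = 1, a_2 = -3, a_3 = 4/3, a_4 = -3, a_5 = 6/5.

a_(n+2) = (n(n-1) + 2 n + 6) / ((n+1)(n+2)) * a_n; check: a_0 = -1, a_1 = 1, a_2 = -3, a_3 = 4/3, a_4 = -3, a_5 = 6/5


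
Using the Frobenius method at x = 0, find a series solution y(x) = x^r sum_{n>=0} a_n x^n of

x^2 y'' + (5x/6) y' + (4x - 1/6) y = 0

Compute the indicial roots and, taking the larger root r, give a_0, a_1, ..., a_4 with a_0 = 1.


Write in Frobenius form y'' + (p(x)/x) y' + (q(x)/x^2) y = 0:
  p(x) = 5/6,  q(x) = 4x - 1/6.
Indicial equation: r(r-1) + (5/6) r + (-1/6) = 0 -> roots r_1 = 1/2, r_2 = -1/3.
Take r = r_1 = 1/2. Let y(x) = x^r sum_{n>=0} a_n x^n with a_0 = 1.
Substitute y = x^r sum a_n x^n and match x^{r+n}. The recurrence is
  D(n) a_n + 4 a_{n-1} = 0,  where D(n) = (r+n)(r+n-1) + (5/6)(r+n) + (-1/6).
  a_n = -4 / D(n) * a_{n-1}.
Since the indicial polynomial factors as (r - r_1)(r - r_2), D(n) = (r_1 + n - r_1)(r_1 + n - r_2) = n(n + 5/6).
Evaluating step by step (a_0 = 1):
  n = 1: D(1) = 1(1 + 5/6) = 11/6; numerator = -4(1) = -4; a_1 = (-4)/(11/6) = -24/11
  n = 2: D(2) = 2(2 + 5/6) = 17/3; numerator = -4(-24/11) = 96/11; a_2 = (96/11)/(17/3) = 288/187
  n = 3: D(3) = 3(3 + 5/6) = 23/2; numerator = -4(288/187) = -1152/187; a_3 = (-1152/187)/(23/2) = -2304/4301
  n = 4: D(4) = 4(4 + 5/6) = 58/3; numerator = -4(-2304/4301) = 9216/4301; a_4 = (9216/4301)/(58/3) = 13824/124729

r = 1/2; a_0 = 1; a_1 = -24/11; a_2 = 288/187; a_3 = -2304/4301; a_4 = 13824/124729


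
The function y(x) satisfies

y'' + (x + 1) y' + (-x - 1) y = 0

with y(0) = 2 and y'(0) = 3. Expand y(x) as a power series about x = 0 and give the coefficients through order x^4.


Ansatz: y(x) = sum_{n>=0} a_n x^n, so y'(x) = sum_{n>=1} n a_n x^(n-1) and y''(x) = sum_{n>=2} n(n-1) a_n x^(n-2).
Substitute into P(x) y'' + Q(x) y' + R(x) y = 0 with P(x) = 1, Q(x) = x + 1, R(x) = -x - 1, and match powers of x.
Initial conditions: a_0 = 2, a_1 = 3.
Setting the coefficient of each power of x to zero and solving order by order (substituting the coefficients already found):
  x^0: 2 a_2 + a_1 - a_0 = 0  ->  2 a_2 = -a_1 + a_0 = -1  ->  a_2 = -1/2
  x^1: 6 a_3 + 2 a_2 - a_0 = 0  ->  6 a_3 = -2 a_2 + a_0 = 3  ->  a_3 = 1/2
  x^2: 12 a_4 + 3 a_3 + a_2 - a_1 = 0  ->  12 a_4 = -3 a_3 - a_2 + a_1 = 2  ->  a_4 = 1/6
Truncated series: y(x) = 2 + 3 x - (1/2) x^2 + (1/2) x^3 + (1/6) x^4 + O(x^5).

a_0 = 2; a_1 = 3; a_2 = -1/2; a_3 = 1/2; a_4 = 1/6


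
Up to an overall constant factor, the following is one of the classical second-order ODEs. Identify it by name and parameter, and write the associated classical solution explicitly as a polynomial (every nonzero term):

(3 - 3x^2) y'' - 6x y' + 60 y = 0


All three coefficients share the factor 3; dividing through by 3 gives  (1 - x^2) y'' - 2x y' + 20 y = 0.
This matches the Legendre equation (1 - x^2) y'' - 2x y' + n(n+1) y = 0 (note the -2x y' term) with n(n+1) = 20, so n = 4; the polynomial solution is P_4(x).
With y = sum_k a_k x^k, matching x^k gives (k+2)(k+1) a_{k+2} = [k(k+1) - n(n+1)] a_k = (k - 4)(k + 5) a_k. The right side vanishes at k = 4, so the series with the parity of 4 terminates at degree 4.
Standard normalization (P_n(1) = 1): leading coefficient (2n)!/(2^n (n!)^2) = 40320/(16*576) = 35/8, so a_4 = 35/8. Work downward with a_k = (k+1)(k+2) a_{k+2} / ((k - 4)(k + 5)):
  a_2 = (3)(4)(35/8) / ((2 - 4)(2 + 5)) = (105/2)/(-14) = -15/4
  a_0 = (1)(2)(-15/4) / ((0 - 4)(0 + 5)) = (-15/2)/(-20) = 3/8
Hence P_4(x) = 35 x^4/8 - 15 x^2/4 + 3/8.

P_4(x); series = 35 x^4/8 - 15 x^2/4 + 3/8


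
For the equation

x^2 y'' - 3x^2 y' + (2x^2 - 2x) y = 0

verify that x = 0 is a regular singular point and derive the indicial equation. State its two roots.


Divide by x^2 to reach normal form y'' + P_1(x) y' + P_2(x) y = 0 with P_1(x) = -3 and P_2(x) = 2 - 2/x.
x = 0 is a singular point because the y-coefficient 2 - 2/x has a pole at x = 0.
It is a regular singular point because x P_1(x) = p(x) = -3x and x^2 P_2(x) = q(x) = 2x^2 - 2x are polynomials, hence analytic at x = 0.
p(0) = 0,  q(0) = 0.
Indicial equation: r(r-1) + p(0) r + q(0) = 0, i.e. r^2 + (p(0) - 1) r + q(0) = 0, i.e. r^2 - 1 r = 0.
Discriminant: (-1)^2 - 4(0) = 1, so r = (1 ± 1)/2.
Solving: r_1 = 1, r_2 = 0.

indicial: r^2 - 1 r = 0; roots r_1 = 1, r_2 = 0


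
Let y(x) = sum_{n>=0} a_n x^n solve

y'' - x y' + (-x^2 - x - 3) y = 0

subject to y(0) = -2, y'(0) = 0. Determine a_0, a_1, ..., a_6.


Ansatz: y(x) = sum_{n>=0} a_n x^n, so y'(x) = sum_{n>=1} n a_n x^(n-1) and y''(x) = sum_{n>=2} n(n-1) a_n x^(n-2).
Substitute into P(x) y'' + Q(x) y' + R(x) y = 0 with P(x) = 1, Q(x) = -x, R(x) = -x^2 - x - 3, and match powers of x.
Initial conditions: a_0 = -2, a_1 = 0.
Setting the coefficient of each power of x to zero and solving order by order (substituting the coefficients already found):
  x^0: 2 a_2 - 3 a_0 = 0  ->  2 a_2 = 3 a_0 = -6  ->  a_2 = -3
  x^1: 6 a_3 - 4 a_1 - a_0 = 0  ->  6 a_3 = 4 a_1 + a_0 = -2  ->  a_3 = -1/3
  x^2: 12 a_4 - 5 a_2 - a_1 - a_0 = 0  ->  12 a_4 = 5 a_2 + a_1 + a_0 = -17  ->  a_4 = -17/12
  x^3: 20 a_5 - 6 a_3 - a_2 - a_1 = 0  ->  20 a_5 = 6 a_3 + a_2 + a_1 = -5  ->  a_5 = -1/4
  x^4: 30 a_6 - 7 a_4 - a_3 - a_2 = 0  ->  30 a_6 = 7 a_4 + a_3 + a_2 = -53/4  ->  a_6 = -53/120
Truncated series: y(x) = -2 - 3 x^2 - (1/3) x^3 - (17/12) x^4 - (1/4) x^5 - (53/120) x^6 + O(x^7).

a_0 = -2; a_1 = 0; a_2 = -3; a_3 = -1/3; a_4 = -17/12; a_5 = -1/4; a_6 = -53/120


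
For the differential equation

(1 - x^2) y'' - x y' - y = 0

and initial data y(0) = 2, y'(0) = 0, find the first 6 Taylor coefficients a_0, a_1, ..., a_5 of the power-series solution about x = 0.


Ansatz: y(x) = sum_{n>=0} a_n x^n, so y'(x) = sum_{n>=1} n a_n x^(n-1) and y''(x) = sum_{n>=2} n(n-1) a_n x^(n-2).
Substitute into P(x) y'' + Q(x) y' + R(x) y = 0 with P(x) = 1 - x^2, Q(x) = -x, R(x) = -1, and match powers of x.
Initial conditions: a_0 = 2, a_1 = 0.
Setting the coefficient of each power of x to zero and solving order by order (substituting the coefficients already found):
  x^0: 2 a_2 - a_0 = 0  ->  2 a_2 = a_0 = 2  ->  a_2 = 1
  x^1: 6 a_3 - 2 a_1 = 0  ->  6 a_3 = 2 a_1 = 0  ->  a_3 = 0
  x^2: 12 a_4 - 5 a_2 = 0  ->  12 a_4 = 5 a_2 = 5  ->  a_4 = 5/12
  x^3: 20 a_5 - 10 a_3 = 0  ->  20 a_5 = 10 a_3 = 0  ->  a_5 = 0
Truncated series: y(x) = 2 + x^2 + (5/12) x^4 + O(x^6).

a_0 = 2; a_1 = 0; a_2 = 1; a_3 = 0; a_4 = 5/12; a_5 = 0


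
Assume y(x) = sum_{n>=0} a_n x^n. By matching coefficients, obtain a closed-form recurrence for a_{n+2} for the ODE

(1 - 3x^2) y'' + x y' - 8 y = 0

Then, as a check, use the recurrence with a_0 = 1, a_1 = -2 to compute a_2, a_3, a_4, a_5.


Substitute y = sum_n a_n x^n.
(1 - 3 x^2) y'' contributes (n+2)(n+1) a_{n+2} - 3 n(n-1) a_n at x^n.
x y'(x) contributes n a_n at x^n.
-8 y(x) contributes -8 a_n at x^n.
Matching x^n: (n+2)(n+1) a_{n+2} + (-3 n(n-1) + n - 8) a_n = 0.
Thus a_{n+2} = (3 n(n-1) - n + 8) / ((n+1)(n+2)) * a_n.

Check with a_0 = 1, a_1 = -2 (apply the recurrence for n = 0, 1, 2, 3): a_0 = 1, a_1 = -2, a_2 = 4, a_3 = -7/3, a_4 = 4, a_5 = -161/60.

a_(n+2) = (3 n(n-1) - n + 8) / ((n+1)(n+2)) * a_n; check: a_0 = 1, a_1 = -2, a_2 = 4, a_3 = -7/3, a_4 = 4, a_5 = -161/60


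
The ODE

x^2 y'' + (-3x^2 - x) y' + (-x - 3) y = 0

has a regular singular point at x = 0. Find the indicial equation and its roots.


Divide by x^2 to reach normal form y'' + P_1(x) y' + P_2(x) y = 0 with P_1(x) = -3 - 1/x and P_2(x) = -1/x - 3/x^2.
x = 0 is a singular point because the y'-coefficient -3 - 1/x has a pole at x = 0 and the y-coefficient -1/x - 3/x^2 has a pole at x = 0.
It is a regular singular point because x P_1(x) = p(x) = -3x - 1 and x^2 P_2(x) = q(x) = -x - 3 are polynomials, hence analytic at x = 0.
p(0) = -1,  q(0) = -3.
Indicial equation: r(r-1) + p(0) r + q(0) = 0, i.e. r^2 + (p(0) - 1) r + q(0) = 0, i.e. r^2 - 2 r - 3 = 0.
Discriminant: (-2)^2 - 4(-3) = 16, so r = (2 ± 4)/2.
Solving: r_1 = 3, r_2 = -1.

indicial: r^2 - 2 r - 3 = 0; roots r_1 = 3, r_2 = -1


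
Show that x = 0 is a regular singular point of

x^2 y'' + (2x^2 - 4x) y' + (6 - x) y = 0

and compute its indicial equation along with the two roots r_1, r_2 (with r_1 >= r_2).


Divide by x^2 to reach normal form y'' + P_1(x) y' + P_2(x) y = 0 with P_1(x) = 2 - 4/x and P_2(x) = -1/x + 6/x^2.
x = 0 is a singular point because the y'-coefficient 2 - 4/x has a pole at x = 0 and the y-coefficient -1/x + 6/x^2 has a pole at x = 0.
It is a regular singular point because x P_1(x) = p(x) = 2x - 4 and x^2 P_2(x) = q(x) = 6 - x are polynomials, hence analytic at x = 0.
p(0) = -4,  q(0) = 6.
Indicial equation: r(r-1) + p(0) r + q(0) = 0, i.e. r^2 + (p(0) - 1) r + q(0) = 0, i.e. r^2 - 5 r + 6 = 0.
Discriminant: (-5)^2 - 4(6) = 1, so r = (5 ± 1)/2.
Solving: r_1 = 3, r_2 = 2.

indicial: r^2 - 5 r + 6 = 0; roots r_1 = 3, r_2 = 2


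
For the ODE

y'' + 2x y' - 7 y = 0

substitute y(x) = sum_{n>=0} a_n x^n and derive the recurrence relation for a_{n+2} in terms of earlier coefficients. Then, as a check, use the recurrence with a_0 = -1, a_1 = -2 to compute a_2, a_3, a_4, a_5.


Substitute y = sum_n a_n x^n.
y''(x) has coefficient (n+2)(n+1) a_{n+2} at x^n;
2 x y'(x) has coefficient 2 n a_n at x^n (shift);
-7 y(x) has coefficient -7 a_n at x^n.
Matching x^n: (n+2)(n+1) a_{n+2} + (2n - 7) a_n = 0.
Thus a_{n+2} = (-2n + 7) / ((n+1)(n+2)) * a_n.

Check with a_0 = -1, a_1 = -2 (apply the recurrence for n = 0, 1, 2, 3): a_0 = -1, a_1 = -2, a_2 = -7/2, a_3 = -5/3, a_4 = -7/8, a_5 = -1/12.

a_(n+2) = (-2n + 7) / ((n+1)(n+2)) * a_n; check: a_0 = -1, a_1 = -2, a_2 = -7/2, a_3 = -5/3, a_4 = -7/8, a_5 = -1/12


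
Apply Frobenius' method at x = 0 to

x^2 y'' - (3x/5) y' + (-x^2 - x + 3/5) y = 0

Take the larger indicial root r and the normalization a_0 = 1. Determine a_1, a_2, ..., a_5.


Write in Frobenius form y'' + (p(x)/x) y' + (q(x)/x^2) y = 0:
  p(x) = -3/5,  q(x) = -x^2 - x + 3/5.
Indicial equation: r(r-1) + (-3/5) r + (3/5) = 0 -> roots r_1 = 1, r_2 = 3/5.
Take r = r_1 = 1. Let y(x) = x^r sum_{n>=0} a_n x^n with a_0 = 1.
Substitute y = x^r sum a_n x^n and match x^{r+n}. The recurrence is
  D(n) a_n - 1 a_{n-1} - 1 a_{n-2} = 0,  where D(n) = (r+n)(r+n-1) + (-3/5)(r+n) + (3/5).
  a_n = [1 a_{n-1} + 1 a_{n-2}] / D(n).
Since the indicial polynomial factors as (r - r_1)(r - r_2), D(n) = (r_1 + n - r_1)(r_1 + n - r_2) = n(n + 2/5).
Evaluating step by step (a_0 = 1):
  n = 1: D(1) = 1(1 + 2/5) = 7/5; numerator = 1(1) = 1; a_1 = (1)/(7/5) = 5/7
  n = 2: D(2) = 2(2 + 2/5) = 24/5; numerator = 1(5/7) + 1(1) = 12/7; a_2 = (12/7)/(24/5) = 5/14
  n = 3: D(3) = 3(3 + 2/5) = 51/5; numerator = 1(5/14) + 1(5/7) = 15/14; a_3 = (15/14)/(51/5) = 25/238
  n = 4: D(4) = 4(4 + 2/5) = 88/5; numerator = 1(25/238) + 1(5/14) = 55/119; a_4 = (55/119)/(88/5) = 25/952
  n = 5: D(5) = 5(5 + 2/5) = 27; numerator = 1(25/952) + 1(25/238) = 125/952; a_5 = (125/952)/(27) = 125/25704

r = 1; a_0 = 1; a_1 = 5/7; a_2 = 5/14; a_3 = 25/238; a_4 = 25/952; a_5 = 125/25704


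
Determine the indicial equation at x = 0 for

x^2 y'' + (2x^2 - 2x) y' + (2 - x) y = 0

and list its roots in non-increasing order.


Divide by x^2 to reach normal form y'' + P_1(x) y' + P_2(x) y = 0 with P_1(x) = 2 - 2/x and P_2(x) = -1/x + 2/x^2.
x = 0 is a singular point because the y'-coefficient 2 - 2/x has a pole at x = 0 and the y-coefficient -1/x + 2/x^2 has a pole at x = 0.
It is a regular singular point because x P_1(x) = p(x) = 2x - 2 and x^2 P_2(x) = q(x) = 2 - x are polynomials, hence analytic at x = 0.
p(0) = -2,  q(0) = 2.
Indicial equation: r(r-1) + p(0) r + q(0) = 0, i.e. r^2 + (p(0) - 1) r + q(0) = 0, i.e. r^2 - 3 r + 2 = 0.
Discriminant: (-3)^2 - 4(2) = 1, so r = (3 ± 1)/2.
Solving: r_1 = 2, r_2 = 1.

indicial: r^2 - 3 r + 2 = 0; roots r_1 = 2, r_2 = 1


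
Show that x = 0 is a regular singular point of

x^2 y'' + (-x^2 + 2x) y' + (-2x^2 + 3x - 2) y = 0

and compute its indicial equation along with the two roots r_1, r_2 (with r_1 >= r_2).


Divide by x^2 to reach normal form y'' + P_1(x) y' + P_2(x) y = 0 with P_1(x) = -1 + 2/x and P_2(x) = -2 + 3/x - 2/x^2.
x = 0 is a singular point because the y'-coefficient -1 + 2/x has a pole at x = 0 and the y-coefficient -2 + 3/x - 2/x^2 has a pole at x = 0.
It is a regular singular point because x P_1(x) = p(x) = 2 - x and x^2 P_2(x) = q(x) = -2x^2 + 3x - 2 are polynomials, hence analytic at x = 0.
p(0) = 2,  q(0) = -2.
Indicial equation: r(r-1) + p(0) r + q(0) = 0, i.e. r^2 + (p(0) - 1) r + q(0) = 0, i.e. r^2 + 1 r - 2 = 0.
Discriminant: (1)^2 - 4(-2) = 9, so r = (-1 ± 3)/2.
Solving: r_1 = 1, r_2 = -2.

indicial: r^2 + 1 r - 2 = 0; roots r_1 = 1, r_2 = -2


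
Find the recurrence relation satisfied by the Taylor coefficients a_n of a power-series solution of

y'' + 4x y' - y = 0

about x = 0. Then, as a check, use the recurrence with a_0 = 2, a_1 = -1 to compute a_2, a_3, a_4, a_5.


Substitute y = sum_n a_n x^n.
y''(x) has coefficient (n+2)(n+1) a_{n+2} at x^n;
4 x y'(x) has coefficient 4 n a_n at x^n (shift);
-y(x) has coefficient -1 a_n at x^n.
Matching x^n: (n+2)(n+1) a_{n+2} + (4n - 1) a_n = 0.
Thus a_{n+2} = (-4n + 1) / ((n+1)(n+2)) * a_n.

Check with a_0 = 2, a_1 = -1 (apply the recurrence for n = 0, 1, 2, 3): a_0 = 2, a_1 = -1, a_2 = 1, a_3 = 1/2, a_4 = -7/12, a_5 = -11/40.

a_(n+2) = (-4n + 1) / ((n+1)(n+2)) * a_n; check: a_0 = 2, a_1 = -1, a_2 = 1, a_3 = 1/2, a_4 = -7/12, a_5 = -11/40


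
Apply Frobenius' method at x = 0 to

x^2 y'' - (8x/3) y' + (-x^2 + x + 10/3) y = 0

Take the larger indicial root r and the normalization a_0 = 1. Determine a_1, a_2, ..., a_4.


Write in Frobenius form y'' + (p(x)/x) y' + (q(x)/x^2) y = 0:
  p(x) = -8/3,  q(x) = -x^2 + x + 10/3.
Indicial equation: r(r-1) + (-8/3) r + (10/3) = 0 -> roots r_1 = 2, r_2 = 5/3.
Take r = r_1 = 2. Let y(x) = x^r sum_{n>=0} a_n x^n with a_0 = 1.
Substitute y = x^r sum a_n x^n and match x^{r+n}. The recurrence is
  D(n) a_n + 1 a_{n-1} - 1 a_{n-2} = 0,  where D(n) = (r+n)(r+n-1) + (-8/3)(r+n) + (10/3).
  a_n = [-1 a_{n-1} + 1 a_{n-2}] / D(n).
Since the indicial polynomial factors as (r - r_1)(r - r_2), D(n) = (r_1 + n - r_1)(r_1 + n - r_2) = n(n + 1/3).
Evaluating step by step (a_0 = 1):
  n = 1: D(1) = 1(1 + 1/3) = 4/3; numerator = -1(1) = -1; a_1 = (-1)/(4/3) = -3/4
  n = 2: D(2) = 2(2 + 1/3) = 14/3; numerator = -1(-3/4) + 1(1) = 7/4; a_2 = (7/4)/(14/3) = 3/8
  n = 3: D(3) = 3(3 + 1/3) = 10; numerator = -1(3/8) + 1(-3/4) = -9/8; a_3 = (-9/8)/(10) = -9/80
  n = 4: D(4) = 4(4 + 1/3) = 52/3; numerator = -1(-9/80) + 1(3/8) = 39/80; a_4 = (39/80)/(52/3) = 9/320

r = 2; a_0 = 1; a_1 = -3/4; a_2 = 3/8; a_3 = -9/80; a_4 = 9/320


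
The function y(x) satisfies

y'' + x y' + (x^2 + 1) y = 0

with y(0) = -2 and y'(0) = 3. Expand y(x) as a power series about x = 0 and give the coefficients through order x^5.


Ansatz: y(x) = sum_{n>=0} a_n x^n, so y'(x) = sum_{n>=1} n a_n x^(n-1) and y''(x) = sum_{n>=2} n(n-1) a_n x^(n-2).
Substitute into P(x) y'' + Q(x) y' + R(x) y = 0 with P(x) = 1, Q(x) = x, R(x) = x^2 + 1, and match powers of x.
Initial conditions: a_0 = -2, a_1 = 3.
Setting the coefficient of each power of x to zero and solving order by order (substituting the coefficients already found):
  x^0: 2 a_2 + a_0 = 0  ->  2 a_2 = -a_0 = 2  ->  a_2 = 1
  x^1: 6 a_3 + 2 a_1 = 0  ->  6 a_3 = -2 a_1 = -6  ->  a_3 = -1
  x^2: 12 a_4 + 3 a_2 + a_0 = 0  ->  12 a_4 = -3 a_2 - a_0 = -1  ->  a_4 = -1/12
  x^3: 20 a_5 + 4 a_3 + a_1 = 0  ->  20 a_5 = -4 a_3 - a_1 = 1  ->  a_5 = 1/20
Truncated series: y(x) = -2 + 3 x + x^2 - x^3 - (1/12) x^4 + (1/20) x^5 + O(x^6).

a_0 = -2; a_1 = 3; a_2 = 1; a_3 = -1; a_4 = -1/12; a_5 = 1/20


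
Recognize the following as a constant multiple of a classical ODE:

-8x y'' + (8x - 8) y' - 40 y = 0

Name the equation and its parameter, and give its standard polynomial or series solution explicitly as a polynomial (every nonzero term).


All three coefficients share the factor -8; dividing through by -8 gives  x y'' + (1 - x) y' + 5 y = 0.
This matches the Laguerre equation x y'' + (1 - x) y' + n y = 0 with n = 5; the polynomial solution is L_5(x).
With y = sum_k a_k x^k, matching x^k gives (k+1)k a_{k+1} + (k+1) a_{k+1} - k a_k + n a_k = 0, i.e. (k+1)^2 a_{k+1} = (k - n) a_k = (k - 5) a_k. The right side vanishes at k = 5, so the series terminates at degree 5.
Standard normalization L_n(0) = 1 gives a_0 = 1. Work upward with a_{k+1} = (k - 5) a_k / (k+1)^2:
  a_1 = (0 - 5)(1) / 1^2 = -5/1 = -5
  a_2 = (1 - 5)(-5) / 2^2 = 20/4 = 5
  a_3 = (2 - 5)(5) / 3^2 = -15/9 = -5/3
  a_4 = (3 - 5)(-5/3) / 4^2 = (10/3)/16 = 5/24
  a_5 = (4 - 5)(5/24) / 5^2 = (-5/24)/25 = -1/120
Hence L_5(x) = -x^5/120 + 5 x^4/24 - 5 x^3/3 + 5 x^2 - 5 x + 1.

L_5(x); series = -x^5/120 + 5 x^4/24 - 5 x^3/3 + 5 x^2 - 5 x + 1
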